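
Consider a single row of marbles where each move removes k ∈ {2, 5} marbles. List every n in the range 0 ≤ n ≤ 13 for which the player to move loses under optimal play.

0, 1, 4, 7, 8, 11

Grundy values for subtraction set {2, 5}:
k:     0  1  2  3  4  5  6  7  8  9 10 11 12 13
g(k):  0  0  1  1  0  2  1  0  0  1  1  0  2  1
The P-positions (g = 0) in 0..13 are 0, 1, 4, 7, 8, 11.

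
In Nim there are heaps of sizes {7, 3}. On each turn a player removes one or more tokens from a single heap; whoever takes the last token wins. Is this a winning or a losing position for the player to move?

Nim-sum: 7 XOR 3 = 4.
The nim-sum is 4 ≠ 0, so this is an N-position: the player to move can win.

Winning position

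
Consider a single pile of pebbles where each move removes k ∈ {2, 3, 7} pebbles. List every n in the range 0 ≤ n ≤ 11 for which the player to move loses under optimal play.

0, 1, 5, 6, 10, 11

Grundy values for subtraction set {2, 3, 7}:
g(0) = mex{} = 0
g(1) = mex{} = 0
g(2) = mex{0} = 1
g(3) = mex{0} = 1
g(4) = mex{0,1} = 2
g(5) = mex{1} = 0
g(6) = mex{1,2} = 0
g(7) = mex{0,2} = 1
g(8) = mex{0} = 1
g(9) = mex{0,1} = 2
g(10) = mex{1} = 0
g(11) = mex{1,2} = 0
The P-positions (g = 0) in 0..11 are 0, 1, 5, 6, 10, 11.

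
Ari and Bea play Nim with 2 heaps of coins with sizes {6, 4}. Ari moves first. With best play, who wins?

Ari wins

Compute the nim-sum pairwise:
6 ^ 4 = 2
The nim-sum is 2 ≠ 0, so this is an N-position: the player to move can win; Ari has a winning move.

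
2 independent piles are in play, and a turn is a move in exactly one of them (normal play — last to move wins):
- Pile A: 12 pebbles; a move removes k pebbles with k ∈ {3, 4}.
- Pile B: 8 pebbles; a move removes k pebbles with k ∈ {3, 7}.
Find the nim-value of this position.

For pile A, compute g(0), g(1), … with moves {3, 4}:
g(0) = mex{} = 0
g(1) = mex{} = 0
g(2) = mex{} = 0
g(3) = mex{0} = 1
g(4) = mex{0} = 1
g(5) = mex{0} = 1
g(6) = mex{0,1} = 2
g(7) = mex{1} = 0
g(8) = mex{1} = 0
g(9) = mex{1,2} = 0
g(10) = mex{0,2} = 1
g(11) = mex{0} = 1
g(12) = mex{0} = 1
So g(12) = 1.
Grundy values for pile B (subtraction set {3, 7}):
k:     0  1  2  3  4  5  6  7  8
g(k):  0  0  0  1  1  1  0  2  2
So g(8) = 2.
The value of a disjunctive sum is the nim-sum of the parts.
Combined value = 1 XOR 2 = 3.

3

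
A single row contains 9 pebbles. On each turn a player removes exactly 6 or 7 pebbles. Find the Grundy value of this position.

1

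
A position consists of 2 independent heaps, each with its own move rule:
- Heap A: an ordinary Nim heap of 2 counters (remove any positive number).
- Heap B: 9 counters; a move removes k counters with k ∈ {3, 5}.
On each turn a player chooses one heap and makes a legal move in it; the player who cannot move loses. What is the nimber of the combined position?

Heap A is a plain Nim heap of size 2, so its Grundy value is 2.
For heap B, compute g(0), g(1), … with moves {3, 5}:
k:     0  1  2  3  4  5  6  7  8  9
g(k):  0  0  0  1  1  1  2  2  0  0
So g(9) = 0.
By the Sprague-Grundy theorem, the Grundy value of a sum of independent games is the XOR of the component values.
Combined value = 2 ⊕ 0 = 2.

2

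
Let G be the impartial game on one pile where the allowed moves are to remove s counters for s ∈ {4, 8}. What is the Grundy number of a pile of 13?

0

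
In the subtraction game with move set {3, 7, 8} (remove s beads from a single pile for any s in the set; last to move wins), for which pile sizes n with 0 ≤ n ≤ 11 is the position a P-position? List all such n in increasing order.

Compute g(0), g(1), … for moves {3, 7, 8}:
k:     0  1  2  3  4  5  6  7  8  9 10 11
g(k):  0  0  0  1  1  1  0  2  2  1  3  0
The P-positions (g = 0) in 0..11 are 0, 1, 2, 6, 11.

0, 1, 2, 6, 11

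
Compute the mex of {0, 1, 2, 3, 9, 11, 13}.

4

The values 0, 1, 2, 3 are all present; 4 is the first non-negative integer missing from the set.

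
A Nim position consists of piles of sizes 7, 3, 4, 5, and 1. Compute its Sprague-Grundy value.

4

Nim-sum: 7 ^ 3 ^ 4 ^ 5 ^ 1 = 4.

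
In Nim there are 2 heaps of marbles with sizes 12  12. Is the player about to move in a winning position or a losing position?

Losing position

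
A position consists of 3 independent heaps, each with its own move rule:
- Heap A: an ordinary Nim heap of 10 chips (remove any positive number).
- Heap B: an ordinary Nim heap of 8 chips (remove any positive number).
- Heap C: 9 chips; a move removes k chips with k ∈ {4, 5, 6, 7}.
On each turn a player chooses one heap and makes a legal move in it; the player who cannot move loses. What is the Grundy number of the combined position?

Heap A is a plain Nim heap of size 10, so its Grundy value is 10.
Heap B is a plain Nim heap of size 8, so its Grundy value is 8.
Build the Grundy sequence for heap C with g(k) = mex{g(k−s) : s ∈ {4, 5, 6, 7}, s ≤ k}:
g(0) = mex{} = 0
g(1) = mex{} = 0
g(2) = mex{} = 0
g(3) = mex{} = 0
g(4) = mex{0} = 1
g(5) = mex{0} = 1
g(6) = mex{0} = 1
g(7) = mex{0} = 1
g(8) = mex{0,1} = 2
g(9) = mex{0,1} = 2
So g(9) = 2.
The value of a disjunctive sum is the nim-sum of the parts.
Combined value = 10 ⊕ 8 ⊕ 2 = 0.

0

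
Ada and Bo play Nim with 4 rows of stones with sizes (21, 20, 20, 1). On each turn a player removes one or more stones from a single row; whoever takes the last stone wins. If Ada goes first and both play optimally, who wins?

Nim-sum: 21 ^ 20 ^ 20 ^ 1 = 20.
The nim-sum is 20 ≠ 0, so this is an N-position: the player to move can win; Ada has a winning move.

Ada wins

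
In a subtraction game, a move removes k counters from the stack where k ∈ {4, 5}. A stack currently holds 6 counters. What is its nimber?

Grundy values for subtraction set {4, 5}:
g(0) = mex{} = 0
g(1) = mex{} = 0
g(2) = mex{} = 0
g(3) = mex{} = 0
g(4) = mex{0} = 1
g(5) = mex{0} = 1
g(6) = mex{0} = 1
So g(6) = 1.

1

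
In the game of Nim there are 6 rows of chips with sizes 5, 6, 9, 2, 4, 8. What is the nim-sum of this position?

4

Write each in binary and XOR column by column:
  0101  (5)
  0110  (6)
  1001  (9)
  0010  (2)
  0100  (4)
  1000  (8)
  ----
  0100  (4)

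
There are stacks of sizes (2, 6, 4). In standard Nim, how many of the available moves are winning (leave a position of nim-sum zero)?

Nim-sum: 2 ⊕ 6 ⊕ 4 = 0.
The nim-sum is already 0, so every move leaves a nonzero nim-sum — there are no winning moves.

0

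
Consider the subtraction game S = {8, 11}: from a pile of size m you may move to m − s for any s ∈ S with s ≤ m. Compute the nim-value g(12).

1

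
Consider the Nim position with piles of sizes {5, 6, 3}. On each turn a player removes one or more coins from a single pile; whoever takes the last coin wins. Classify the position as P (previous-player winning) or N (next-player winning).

Compute the nim-sum pairwise:
5 ⊕ 6 = 3
3 ⊕ 3 = 0
The nim-sum is 0, so this is a P-position: the player to move is in a losing position under optimal play.

P-position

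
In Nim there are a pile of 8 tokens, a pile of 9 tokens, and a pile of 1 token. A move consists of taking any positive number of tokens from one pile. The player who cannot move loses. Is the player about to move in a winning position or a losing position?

Losing position

Nim-sum: 8 ^ 9 ^ 1 = 0.
The nim-sum is 0, so this is a P-position: the player to move is in a losing position under optimal play.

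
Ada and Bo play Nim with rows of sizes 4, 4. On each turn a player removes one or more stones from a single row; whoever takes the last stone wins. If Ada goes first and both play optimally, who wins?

Bo wins

Bitwise XOR of the heap sizes:
  100  (4)
  100  (4)
  ---
  000  (0)
The nim-sum is 0, so this is a P-position: the player to move is in a losing position under optimal play; Ada is about to move from it and so loses — Bo wins.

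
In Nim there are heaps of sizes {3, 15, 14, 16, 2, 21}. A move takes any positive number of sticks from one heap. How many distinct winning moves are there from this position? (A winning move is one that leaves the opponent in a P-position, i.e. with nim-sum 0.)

3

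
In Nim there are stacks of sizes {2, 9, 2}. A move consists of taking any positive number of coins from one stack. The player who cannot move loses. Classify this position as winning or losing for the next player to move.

Winning position

Nim-sum: 2 XOR 9 XOR 2 = 9.
The nim-sum is 9 ≠ 0, so this is an N-position: the player to move can win.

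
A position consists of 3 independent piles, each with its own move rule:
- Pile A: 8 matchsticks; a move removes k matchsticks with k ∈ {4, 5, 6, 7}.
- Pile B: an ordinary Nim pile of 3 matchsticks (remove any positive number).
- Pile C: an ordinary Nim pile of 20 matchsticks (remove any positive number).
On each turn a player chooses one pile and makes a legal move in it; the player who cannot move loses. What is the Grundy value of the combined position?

21

Build the Grundy sequence for pile A with g(k) = mex{g(k−s) : s ∈ {4, 5, 6, 7}, s ≤ k}:
k:     0  1  2  3  4  5  6  7  8
g(k):  0  0  0  0  1  1  1  1  2
So g(8) = 2.
Pile B is a plain Nim pile of size 3, so its Grundy value is 3.
Pile C is a plain Nim pile of size 20, so its Grundy value is 20.
By the Sprague-Grundy theorem, the Grundy value of a sum of independent games is the XOR of the component values.
Combined value = 2 ⊕ 3 ⊕ 20 = 21.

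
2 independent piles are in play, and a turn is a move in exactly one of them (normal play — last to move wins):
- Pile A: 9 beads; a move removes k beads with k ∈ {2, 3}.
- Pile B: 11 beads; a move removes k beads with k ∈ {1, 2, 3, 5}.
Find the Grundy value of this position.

Build the Grundy sequence for pile A with g(k) = mex{g(k−s) : s ∈ {2, 3}, s ≤ k}:
k:     0  1  2  3  4  5  6  7  8  9
g(k):  0  0  1  1  2  0  0  1  1  2
So g(9) = 2.
Grundy values for pile B (subtraction set {1, 2, 3, 5}):
k:     0  1  2  3  4  5  6  7  8  9 10 11
g(k):  0  1  2  3  0  1  2  3  0  1  2  3
So g(11) = 3.
The value of a disjunctive sum is the nim-sum of the parts.
Combined value = 2 XOR 3 = 1.

1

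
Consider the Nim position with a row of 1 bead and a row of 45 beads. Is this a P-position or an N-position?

Compute the nim-sum pairwise:
1 ⊕ 45 = 44
The nim-sum is 44 ≠ 0, so this is an N-position: the player to move can win.

N-position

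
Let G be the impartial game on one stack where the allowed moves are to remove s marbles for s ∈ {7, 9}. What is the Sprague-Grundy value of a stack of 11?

Grundy values for subtraction set {7, 9}:
k:     0  1  2  3  4  5  6  7  8  9 10 11
g(k):  0  0  0  0  0  0  0  1  1  1  1  1
So g(11) = 1.

1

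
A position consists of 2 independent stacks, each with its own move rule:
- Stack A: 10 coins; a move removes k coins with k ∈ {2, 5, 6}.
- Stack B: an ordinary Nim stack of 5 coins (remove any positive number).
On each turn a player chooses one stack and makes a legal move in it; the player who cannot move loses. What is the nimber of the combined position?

Build the Grundy sequence for stack A with g(k) = mex{g(k−s) : s ∈ {2, 5, 6}, s ≤ k}:
g(0) = mex{} = 0
g(1) = mex{} = 0
g(2) = mex{0} = 1
g(3) = mex{0} = 1
g(4) = mex{1} = 0
g(5) = mex{0,1} = 2
g(6) = mex{0} = 1
g(7) = mex{0,1,2} = 3
g(8) = mex{1} = 0
g(9) = mex{0,1,3} = 2
g(10) = mex{0,2} = 1
So g(10) = 1.
Stack B is a plain Nim stack of size 5, so its Grundy value is 5.
By the Sprague-Grundy theorem, the Grundy value of a sum of independent games is the XOR of the component values.
Combined value = 1 XOR 5 = 4.

4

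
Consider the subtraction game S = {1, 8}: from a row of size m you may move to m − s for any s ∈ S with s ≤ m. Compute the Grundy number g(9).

Compute g(0), g(1), … for moves {1, 8}:
k:     0  1  2  3  4  5  6  7  8  9
g(k):  0  1  0  1  0  1  0  1  2  0
So g(9) = 0.

0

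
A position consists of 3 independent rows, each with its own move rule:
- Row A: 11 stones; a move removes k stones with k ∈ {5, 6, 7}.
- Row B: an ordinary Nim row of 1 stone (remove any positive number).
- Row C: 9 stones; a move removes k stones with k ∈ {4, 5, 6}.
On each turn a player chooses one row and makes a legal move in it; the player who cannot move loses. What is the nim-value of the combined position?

Build the Grundy sequence for row A with g(k) = mex{g(k−s) : s ∈ {5, 6, 7}, s ≤ k}:
k:     0  1  2  3  4  5  6  7  8  9 10 11
g(k):  0  0  0  0  0  1  1  1  1  1  2  2
So g(11) = 2.
Row B is a plain Nim row of size 1, so its Grundy value is 1.
Grundy values for row C (subtraction set {4, 5, 6}):
g(0) = mex{} = 0
g(1) = mex{} = 0
g(2) = mex{} = 0
g(3) = mex{} = 0
g(4) = mex{0} = 1
g(5) = mex{0} = 1
g(6) = mex{0} = 1
g(7) = mex{0} = 1
g(8) = mex{0,1} = 2
g(9) = mex{0,1} = 2
So g(9) = 2.
The value of a disjunctive sum is the nim-sum of the parts.
Combined value = 2 XOR 1 XOR 2 = 1.

1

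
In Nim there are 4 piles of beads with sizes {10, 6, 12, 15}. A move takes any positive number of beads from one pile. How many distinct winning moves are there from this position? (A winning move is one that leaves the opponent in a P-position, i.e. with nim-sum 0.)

Write each in binary and XOR column by column:
  1010  (10)
  0110  (6)
  1100  (12)
  1111  (15)
  ----
  1111  (15)
The overall nim-sum is X = 15. A pile of size p has a winning move iff p XOR X < p (reduce it to p XOR X).
  10: 10 XOR 15 = 5 < 10 — winning move (to 5).
  6: 6 XOR 15 = 9 ≥ 6 — no move.
  12: 12 XOR 15 = 3 < 12 — winning move (to 3).
  15: 15 XOR 15 = 0 < 15 — winning move (to 0).
That gives 3 winning moves.

3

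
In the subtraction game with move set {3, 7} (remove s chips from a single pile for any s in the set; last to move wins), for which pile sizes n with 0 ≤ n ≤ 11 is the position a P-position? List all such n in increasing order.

Build the Grundy sequence with g(k) = mex{g(k−s) : s ∈ {3, 7}, s ≤ k}:
g(0) = mex{} = 0
g(1) = mex{} = 0
g(2) = mex{} = 0
g(3) = mex{0} = 1
g(4) = mex{0} = 1
g(5) = mex{0} = 1
g(6) = mex{1} = 0
g(7) = mex{0,1} = 2
g(8) = mex{0,1} = 2
g(9) = mex{0} = 1
g(10) = mex{1,2} = 0
g(11) = mex{1,2} = 0
The P-positions (g = 0) in 0..11 are 0, 1, 2, 6, 10, 11.

0, 1, 2, 6, 10, 11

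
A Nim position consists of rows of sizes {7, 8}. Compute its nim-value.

Compute the nim-sum pairwise:
7 ⊕ 8 = 15

15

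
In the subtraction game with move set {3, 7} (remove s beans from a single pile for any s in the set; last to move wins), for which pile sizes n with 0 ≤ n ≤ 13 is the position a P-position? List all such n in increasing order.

Grundy values for subtraction set {3, 7}:
g(0) = mex{} = 0
g(1) = mex{} = 0
g(2) = mex{} = 0
g(3) = mex{0} = 1
g(4) = mex{0} = 1
g(5) = mex{0} = 1
g(6) = mex{1} = 0
g(7) = mex{0,1} = 2
g(8) = mex{0,1} = 2
g(9) = mex{0} = 1
g(10) = mex{1,2} = 0
g(11) = mex{1,2} = 0
g(12) = mex{1} = 0
g(13) = mex{0} = 1
The P-positions (g = 0) in 0..13 are 0, 1, 2, 6, 10, 11, 12.

0, 1, 2, 6, 10, 11, 12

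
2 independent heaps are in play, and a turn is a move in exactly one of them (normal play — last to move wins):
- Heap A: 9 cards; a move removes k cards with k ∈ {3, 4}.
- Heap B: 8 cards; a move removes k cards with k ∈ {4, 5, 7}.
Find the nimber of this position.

Build the Grundy sequence for heap A with g(k) = mex{g(k−s) : s ∈ {3, 4}, s ≤ k}:
k:     0  1  2  3  4  5  6  7  8  9
g(k):  0  0  0  1  1  1  2  0  0  0
So g(9) = 0.
For heap B, compute g(0), g(1), … with moves {4, 5, 7}:
g(0) = mex{} = 0
g(1) = mex{} = 0
g(2) = mex{} = 0
g(3) = mex{} = 0
g(4) = mex{0} = 1
g(5) = mex{0} = 1
g(6) = mex{0} = 1
g(7) = mex{0} = 1
g(8) = mex{0,1} = 2
So g(8) = 2.
By the Sprague-Grundy theorem, the Grundy value of a sum of independent games is the XOR of the component values.
Combined value = 0 XOR 2 = 2.

2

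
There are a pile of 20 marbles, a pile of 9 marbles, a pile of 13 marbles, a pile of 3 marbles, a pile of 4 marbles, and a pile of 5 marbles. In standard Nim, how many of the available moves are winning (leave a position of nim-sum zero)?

1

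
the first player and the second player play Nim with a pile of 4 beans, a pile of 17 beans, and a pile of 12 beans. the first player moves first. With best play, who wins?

the first player wins

Nim-sum: 4 ^ 17 ^ 12 = 25.
The nim-sum is 25 ≠ 0, so this is an N-position: the player to move can win; the first player has a winning move.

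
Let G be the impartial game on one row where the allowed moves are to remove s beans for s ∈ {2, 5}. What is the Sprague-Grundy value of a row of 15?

Compute g(0), g(1), … for moves {2, 5}:
k:     0  1  2  3  4  5  6  7  8  9 10 11 12 13 14 15
g(k):  0  0  1  1  0  2  1  0  0  1  1  0  2  1  0  0
So g(15) = 0.

0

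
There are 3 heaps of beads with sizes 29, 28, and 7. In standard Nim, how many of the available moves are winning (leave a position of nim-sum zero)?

3

Bitwise XOR of the heap sizes:
  11101  (29)
  11100  (28)
  00111  (7)
  -----
  00110  (6)
The overall nim-sum is X = 6. A heap of size p has a winning move iff p XOR X < p (reduce it to p XOR X).
  29: 29 XOR 6 = 27 < 29 — winning move (to 27).
  28: 28 XOR 6 = 26 < 28 — winning move (to 26).
  7: 7 XOR 6 = 1 < 7 — winning move (to 1).
That gives 3 winning moves.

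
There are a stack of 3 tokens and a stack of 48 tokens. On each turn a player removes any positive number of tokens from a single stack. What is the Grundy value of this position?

51

Compute the nim-sum pairwise:
3 ⊕ 48 = 51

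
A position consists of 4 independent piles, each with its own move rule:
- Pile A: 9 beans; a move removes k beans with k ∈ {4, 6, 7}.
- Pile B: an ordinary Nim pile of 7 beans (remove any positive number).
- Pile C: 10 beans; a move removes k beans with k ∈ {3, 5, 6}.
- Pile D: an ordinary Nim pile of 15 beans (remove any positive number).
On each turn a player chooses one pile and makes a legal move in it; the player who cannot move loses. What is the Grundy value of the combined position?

Grundy values for pile A (subtraction set {4, 6, 7}):
g(0) = mex{} = 0
g(1) = mex{} = 0
g(2) = mex{} = 0
g(3) = mex{} = 0
g(4) = mex{0} = 1
g(5) = mex{0} = 1
g(6) = mex{0} = 1
g(7) = mex{0} = 1
g(8) = mex{0,1} = 2
g(9) = mex{0,1} = 2
So g(9) = 2.
Pile B is a plain Nim pile of size 7, so its Grundy value is 7.
For pile C, compute g(0), g(1), … with moves {3, 5, 6}:
k:     0  1  2  3  4  5  6  7  8  9 10
g(k):  0  0  0  1  1  1  2  2  2  0  0
So g(10) = 0.
Pile D is a plain Nim pile of size 15, so its Grundy value is 15.
The value of a disjunctive sum is the nim-sum of the parts.
Combined value = 2 XOR 7 XOR 0 XOR 15 = 10.

10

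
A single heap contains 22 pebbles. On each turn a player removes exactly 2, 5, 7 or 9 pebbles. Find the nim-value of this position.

3

Build the Grundy sequence with g(k) = mex{g(k−s) : s ∈ {2, 5, 7, 9}, s ≤ k}:
k:     0  1  2  3  4  5  6  7  8  9 10 11 12 13 14 15 16 17 18 19 20 21 22
g(k):  0  0  1  1  0  2  1  3  2  2  3  3  0  4  1  0  0  1  1  2  2  3  3
So g(22) = 3.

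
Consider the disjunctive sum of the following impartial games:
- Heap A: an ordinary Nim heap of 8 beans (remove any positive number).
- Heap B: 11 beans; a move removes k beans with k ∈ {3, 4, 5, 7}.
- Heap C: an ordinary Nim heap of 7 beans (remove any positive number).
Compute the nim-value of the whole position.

Heap A is a plain Nim heap of size 8, so its Grundy value is 8.
Grundy values for heap B (subtraction set {3, 4, 5, 7}):
k:     0  1  2  3  4  5  6  7  8  9 10 11
g(k):  0  0  0  1  1  1  2  2  2  3  0  0
So g(11) = 0.
Heap C is a plain Nim heap of size 7, so its Grundy value is 7.
By the Sprague-Grundy theorem, the Grundy value of a sum of independent games is the XOR of the component values.
Combined value = 8 ⊕ 0 ⊕ 7 = 15.

15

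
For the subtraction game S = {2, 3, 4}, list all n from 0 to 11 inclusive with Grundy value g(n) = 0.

Build the Grundy sequence with g(k) = mex{g(k−s) : s ∈ {2, 3, 4}, s ≤ k}:
k:     0  1  2  3  4  5  6  7  8  9 10 11
g(k):  0  0  1  1  2  2  0  0  1  1  2  2
The P-positions (g = 0) in 0..11 are 0, 1, 6, 7.

0, 1, 6, 7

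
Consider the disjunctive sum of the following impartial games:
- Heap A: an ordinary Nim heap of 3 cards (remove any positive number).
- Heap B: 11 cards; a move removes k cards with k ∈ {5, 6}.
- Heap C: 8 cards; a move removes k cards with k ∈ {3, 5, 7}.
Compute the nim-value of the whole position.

1

Heap A is a plain Nim heap of size 3, so its Grundy value is 3.
Build the Grundy sequence for heap B with g(k) = mex{g(k−s) : s ∈ {5, 6}, s ≤ k}:
k:     0  1  2  3  4  5  6  7  8  9 10 11
g(k):  0  0  0  0  0  1  1  1  1  1  2  0
So g(11) = 0.
For heap C, compute g(0), g(1), … with moves {3, 5, 7}:
g(0) = mex{} = 0
g(1) = mex{} = 0
g(2) = mex{} = 0
g(3) = mex{0} = 1
g(4) = mex{0} = 1
g(5) = mex{0} = 1
g(6) = mex{0,1} = 2
g(7) = mex{0,1} = 2
g(8) = mex{0,1} = 2
So g(8) = 2.
By the Sprague-Grundy theorem, the Grundy value of a sum of independent games is the XOR of the component values.
Combined value = 3 XOR 0 XOR 2 = 1.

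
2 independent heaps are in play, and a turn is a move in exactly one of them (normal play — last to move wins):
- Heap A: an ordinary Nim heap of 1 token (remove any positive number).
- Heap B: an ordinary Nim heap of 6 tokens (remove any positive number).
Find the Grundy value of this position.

Heap A is a plain Nim heap of size 1, so its Grundy value is 1.
Heap B is a plain Nim heap of size 6, so its Grundy value is 6.
The value of a disjunctive sum is the nim-sum of the parts.
Combined value = 1 ⊕ 6 = 7.

7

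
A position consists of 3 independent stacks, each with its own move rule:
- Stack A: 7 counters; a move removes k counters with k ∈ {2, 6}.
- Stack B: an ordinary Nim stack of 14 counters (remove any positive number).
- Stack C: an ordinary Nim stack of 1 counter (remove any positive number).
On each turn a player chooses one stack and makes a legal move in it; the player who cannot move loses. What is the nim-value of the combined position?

14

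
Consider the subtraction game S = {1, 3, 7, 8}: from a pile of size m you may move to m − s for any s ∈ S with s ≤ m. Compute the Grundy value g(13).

3

Compute g(0), g(1), … for moves {1, 3, 7, 8}:
k:     0  1  2  3  4  5  6  7  8  9 10 11 12 13
g(k):  0  1  0  1  0  1  0  1  2  3  2  3  2  3
So g(13) = 3.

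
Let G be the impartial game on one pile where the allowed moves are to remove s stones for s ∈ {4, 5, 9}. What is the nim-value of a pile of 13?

0

Compute g(0), g(1), … for moves {4, 5, 9}:
g(0) = mex{} = 0
g(1) = mex{} = 0
g(2) = mex{} = 0
g(3) = mex{} = 0
g(4) = mex{0} = 1
g(5) = mex{0} = 1
g(6) = mex{0} = 1
g(7) = mex{0} = 1
g(8) = mex{0,1} = 2
g(9) = mex{0,1} = 2
g(10) = mex{0,1} = 2
g(11) = mex{0,1} = 2
g(12) = mex{0,1,2} = 3
g(13) = mex{1,2} = 0
So g(13) = 0.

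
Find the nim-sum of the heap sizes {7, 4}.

3

Write each in binary and XOR column by column:
  111  (7)
  100  (4)
  ---
  011  (3)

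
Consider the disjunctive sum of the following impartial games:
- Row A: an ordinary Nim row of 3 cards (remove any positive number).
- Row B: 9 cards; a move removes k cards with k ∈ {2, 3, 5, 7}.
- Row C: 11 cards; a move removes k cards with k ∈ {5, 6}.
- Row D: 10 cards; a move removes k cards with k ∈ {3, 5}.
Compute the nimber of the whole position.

3

Row A is a plain Nim row of size 3, so its Grundy value is 3.
For row B, compute g(0), g(1), … with moves {2, 3, 5, 7}:
k:     0  1  2  3  4  5  6  7  8  9
g(k):  0  0  1  1  2  2  3  3  4  0
So g(9) = 0.
Build the Grundy sequence for row C with g(k) = mex{g(k−s) : s ∈ {5, 6}, s ≤ k}:
g(0) = mex{} = 0
g(1) = mex{} = 0
g(2) = mex{} = 0
g(3) = mex{} = 0
g(4) = mex{} = 0
g(5) = mex{0} = 1
g(6) = mex{0} = 1
g(7) = mex{0} = 1
g(8) = mex{0} = 1
g(9) = mex{0} = 1
g(10) = mex{0,1} = 2
g(11) = mex{1} = 0
So g(11) = 0.
Grundy values for row D (subtraction set {3, 5}):
g(0) = mex{} = 0
g(1) = mex{} = 0
g(2) = mex{} = 0
g(3) = mex{0} = 1
g(4) = mex{0} = 1
g(5) = mex{0} = 1
g(6) = mex{0,1} = 2
g(7) = mex{0,1} = 2
g(8) = mex{1} = 0
g(9) = mex{1,2} = 0
g(10) = mex{1,2} = 0
So g(10) = 0.
By the Sprague-Grundy theorem, the Grundy value of a sum of independent games is the XOR of the component values.
Combined value = 3 ⊕ 0 ⊕ 0 ⊕ 0 = 3.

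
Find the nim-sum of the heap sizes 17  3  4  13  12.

Compute the nim-sum pairwise:
17 ^ 3 = 18
18 ^ 4 = 22
22 ^ 13 = 27
27 ^ 12 = 23

23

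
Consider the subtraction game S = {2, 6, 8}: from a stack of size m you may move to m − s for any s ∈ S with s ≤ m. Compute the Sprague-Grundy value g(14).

Compute g(0), g(1), … for moves {2, 6, 8}:
k:     0  1  2  3  4  5  6  7  8  9 10 11 12 13 14
g(k):  0  0  1  1  0  0  1  1  2  2  3  3  2  2  0
So g(14) = 0.

0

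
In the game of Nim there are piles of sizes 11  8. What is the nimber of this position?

3

Bitwise XOR of the heap sizes:
  1011  (11)
  1000  (8)
  ----
  0011  (3)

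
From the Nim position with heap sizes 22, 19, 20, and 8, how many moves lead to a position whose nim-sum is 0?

3

Nim-sum: 22 ⊕ 19 ⊕ 20 ⊕ 8 = 25.
The overall nim-sum is X = 25. A heap of size p has a winning move iff p XOR X < p (reduce it to p XOR X).
  22: 22 XOR 25 = 15 < 22 — winning move (to 15).
  19: 19 XOR 25 = 10 < 19 — winning move (to 10).
  20: 20 XOR 25 = 13 < 20 — winning move (to 13).
  8: 8 XOR 25 = 17 ≥ 8 — no move.
That gives 3 winning moves.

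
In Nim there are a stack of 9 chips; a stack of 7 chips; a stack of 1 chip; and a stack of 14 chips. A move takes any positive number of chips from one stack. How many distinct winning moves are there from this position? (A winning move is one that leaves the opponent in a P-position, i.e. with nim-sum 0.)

3

Compute the nim-sum pairwise:
9 ⊕ 7 = 14
14 ⊕ 1 = 15
15 ⊕ 14 = 1
The overall nim-sum is X = 1. A stack of size p has a winning move iff p XOR X < p (reduce it to p XOR X).
  9: 9 XOR 1 = 8 < 9 — winning move (to 8).
  7: 7 XOR 1 = 6 < 7 — winning move (to 6).
  1: 1 XOR 1 = 0 < 1 — winning move (to 0).
  14: 14 XOR 1 = 15 ≥ 14 — no move.
That gives 3 winning moves.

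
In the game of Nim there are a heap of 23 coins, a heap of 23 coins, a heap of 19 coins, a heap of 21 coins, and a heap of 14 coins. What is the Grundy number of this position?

8

Compute the nim-sum pairwise:
23 ⊕ 23 = 0
0 ⊕ 19 = 19
19 ⊕ 21 = 6
6 ⊕ 14 = 8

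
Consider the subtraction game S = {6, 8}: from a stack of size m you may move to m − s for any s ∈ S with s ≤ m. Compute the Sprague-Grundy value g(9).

1

Build the Grundy sequence with g(k) = mex{g(k−s) : s ∈ {6, 8}, s ≤ k}:
k:     0  1  2  3  4  5  6  7  8  9
g(k):  0  0  0  0  0  0  1  1  1  1
So g(9) = 1.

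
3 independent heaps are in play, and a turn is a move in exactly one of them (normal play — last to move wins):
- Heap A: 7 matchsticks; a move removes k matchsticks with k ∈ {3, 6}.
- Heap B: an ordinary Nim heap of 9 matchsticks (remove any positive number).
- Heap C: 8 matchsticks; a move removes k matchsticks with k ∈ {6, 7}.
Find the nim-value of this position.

For heap A, compute g(0), g(1), … with moves {3, 6}:
k:     0  1  2  3  4  5  6  7
g(k):  0  0  0  1  1  1  2  2
So g(7) = 2.
Heap B is a plain Nim heap of size 9, so its Grundy value is 9.
For heap C, compute g(0), g(1), … with moves {6, 7}:
g(0) = mex{} = 0
g(1) = mex{} = 0
g(2) = mex{} = 0
g(3) = mex{} = 0
g(4) = mex{} = 0
g(5) = mex{} = 0
g(6) = mex{0} = 1
g(7) = mex{0} = 1
g(8) = mex{0} = 1
So g(8) = 1.
The value of a disjunctive sum is the nim-sum of the parts.
Combined value = 2 ⊕ 9 ⊕ 1 = 10.

10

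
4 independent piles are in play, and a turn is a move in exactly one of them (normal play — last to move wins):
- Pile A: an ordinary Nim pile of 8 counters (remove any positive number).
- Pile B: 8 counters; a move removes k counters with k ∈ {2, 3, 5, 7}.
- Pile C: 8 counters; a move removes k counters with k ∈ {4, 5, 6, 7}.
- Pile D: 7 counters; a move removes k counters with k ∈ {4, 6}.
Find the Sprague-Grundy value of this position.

Pile A is a plain Nim pile of size 8, so its Grundy value is 8.
Grundy values for pile B (subtraction set {2, 3, 5, 7}):
k:     0  1  2  3  4  5  6  7  8
g(k):  0  0  1  1  2  2  3  3  4
So g(8) = 4.
Build the Grundy sequence for pile C with g(k) = mex{g(k−s) : s ∈ {4, 5, 6, 7}, s ≤ k}:
g(0) = mex{} = 0
g(1) = mex{} = 0
g(2) = mex{} = 0
g(3) = mex{} = 0
g(4) = mex{0} = 1
g(5) = mex{0} = 1
g(6) = mex{0} = 1
g(7) = mex{0} = 1
g(8) = mex{0,1} = 2
So g(8) = 2.
Build the Grundy sequence for pile D with g(k) = mex{g(k−s) : s ∈ {4, 6}, s ≤ k}:
k:     0  1  2  3  4  5  6  7
g(k):  0  0  0  0  1  1  1  1
So g(7) = 1.
By the Sprague-Grundy theorem, the Grundy value of a sum of independent games is the XOR of the component values.
Combined value = 8 ⊕ 4 ⊕ 2 ⊕ 1 = 15.

15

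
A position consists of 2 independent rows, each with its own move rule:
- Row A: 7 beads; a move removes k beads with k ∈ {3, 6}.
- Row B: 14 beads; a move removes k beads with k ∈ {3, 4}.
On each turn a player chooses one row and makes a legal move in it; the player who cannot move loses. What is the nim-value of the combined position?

Grundy values for row A (subtraction set {3, 6}):
g(0) = mex{} = 0
g(1) = mex{} = 0
g(2) = mex{} = 0
g(3) = mex{0} = 1
g(4) = mex{0} = 1
g(5) = mex{0} = 1
g(6) = mex{0,1} = 2
g(7) = mex{0,1} = 2
So g(7) = 2.
Build the Grundy sequence for row B with g(k) = mex{g(k−s) : s ∈ {3, 4}, s ≤ k}:
k:     0  1  2  3  4  5  6  7  8  9 10 11 12 13 14
g(k):  0  0  0  1  1  1  2  0  0  0  1  1  1  2  0
So g(14) = 0.
By the Sprague-Grundy theorem, the Grundy value of a sum of independent games is the XOR of the component values.
Combined value = 2 ⊕ 0 = 2.

2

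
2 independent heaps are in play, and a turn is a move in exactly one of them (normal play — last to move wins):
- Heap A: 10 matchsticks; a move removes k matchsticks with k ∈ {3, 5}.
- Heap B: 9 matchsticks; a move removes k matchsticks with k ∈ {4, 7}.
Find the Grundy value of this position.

2

Build the Grundy sequence for heap A with g(k) = mex{g(k−s) : s ∈ {3, 5}, s ≤ k}:
k:     0  1  2  3  4  5  6  7  8  9 10
g(k):  0  0  0  1  1  1  2  2  0  0  0
So g(10) = 0.
Grundy values for heap B (subtraction set {4, 7}):
g(0) = mex{} = 0
g(1) = mex{} = 0
g(2) = mex{} = 0
g(3) = mex{} = 0
g(4) = mex{0} = 1
g(5) = mex{0} = 1
g(6) = mex{0} = 1
g(7) = mex{0} = 1
g(8) = mex{0,1} = 2
g(9) = mex{0,1} = 2
So g(9) = 2.
By the Sprague-Grundy theorem, the Grundy value of a sum of independent games is the XOR of the component values.
Combined value = 0 XOR 2 = 2.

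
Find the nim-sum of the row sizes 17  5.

Bitwise XOR of the heap sizes:
  10001  (17)
  00101  (5)
  -----
  10100  (20)

20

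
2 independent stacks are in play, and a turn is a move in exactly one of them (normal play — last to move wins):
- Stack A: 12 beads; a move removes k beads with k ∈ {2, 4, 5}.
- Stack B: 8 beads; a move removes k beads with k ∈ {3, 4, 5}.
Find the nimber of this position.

2

For stack A, compute g(0), g(1), … with moves {2, 4, 5}:
k:     0  1  2  3  4  5  6  7  8  9 10 11 12
g(k):  0  0  1  1  2  2  3  0  0  1  1  2  2
So g(12) = 2.
For stack B, compute g(0), g(1), … with moves {3, 4, 5}:
g(0) = mex{} = 0
g(1) = mex{} = 0
g(2) = mex{} = 0
g(3) = mex{0} = 1
g(4) = mex{0} = 1
g(5) = mex{0} = 1
g(6) = mex{0,1} = 2
g(7) = mex{0,1} = 2
g(8) = mex{1} = 0
So g(8) = 0.
By the Sprague-Grundy theorem, the Grundy value of a sum of independent games is the XOR of the component values.
Combined value = 2 XOR 0 = 2.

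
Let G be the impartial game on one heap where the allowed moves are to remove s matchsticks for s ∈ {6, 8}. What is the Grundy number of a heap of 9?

1

Build the Grundy sequence with g(k) = mex{g(k−s) : s ∈ {6, 8}, s ≤ k}:
g(0) = mex{} = 0
g(1) = mex{} = 0
g(2) = mex{} = 0
g(3) = mex{} = 0
g(4) = mex{} = 0
g(5) = mex{} = 0
g(6) = mex{0} = 1
g(7) = mex{0} = 1
g(8) = mex{0} = 1
g(9) = mex{0} = 1
So g(9) = 1.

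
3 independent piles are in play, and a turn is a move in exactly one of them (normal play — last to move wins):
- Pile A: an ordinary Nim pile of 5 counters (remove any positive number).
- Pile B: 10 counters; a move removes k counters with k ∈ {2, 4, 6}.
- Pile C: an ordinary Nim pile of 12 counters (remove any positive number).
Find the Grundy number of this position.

8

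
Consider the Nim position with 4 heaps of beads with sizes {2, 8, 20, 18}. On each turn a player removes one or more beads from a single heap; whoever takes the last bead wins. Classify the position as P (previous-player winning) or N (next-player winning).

Bitwise XOR of the heap sizes:
  00010  (2)
  01000  (8)
  10100  (20)
  10010  (18)
  -----
  01100  (12)
The nim-sum is 12 ≠ 0, so this is an N-position: the player to move can win.

N-position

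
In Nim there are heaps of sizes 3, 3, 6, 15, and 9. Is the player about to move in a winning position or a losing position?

Nim-sum: 3 ⊕ 3 ⊕ 6 ⊕ 15 ⊕ 9 = 0.
The nim-sum is 0, so this is a P-position: the player to move is in a losing position under optimal play.

Losing position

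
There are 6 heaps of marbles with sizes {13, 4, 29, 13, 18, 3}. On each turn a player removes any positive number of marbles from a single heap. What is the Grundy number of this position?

8

Bitwise XOR of the heap sizes:
  01101  (13)
  00100  (4)
  11101  (29)
  01101  (13)
  10010  (18)
  00011  (3)
  -----
  01000  (8)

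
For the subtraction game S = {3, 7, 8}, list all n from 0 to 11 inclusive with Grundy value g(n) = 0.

0, 1, 2, 6, 11

Build the Grundy sequence with g(k) = mex{g(k−s) : s ∈ {3, 7, 8}, s ≤ k}:
g(0) = mex{} = 0
g(1) = mex{} = 0
g(2) = mex{} = 0
g(3) = mex{0} = 1
g(4) = mex{0} = 1
g(5) = mex{0} = 1
g(6) = mex{1} = 0
g(7) = mex{0,1} = 2
g(8) = mex{0,1} = 2
g(9) = mex{0} = 1
g(10) = mex{0,1,2} = 3
g(11) = mex{1,2} = 0
The P-positions (g = 0) in 0..11 are 0, 1, 2, 6, 11.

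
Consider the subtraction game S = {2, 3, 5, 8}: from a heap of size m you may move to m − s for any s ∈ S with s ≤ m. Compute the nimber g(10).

3

Grundy values for subtraction set {2, 3, 5, 8}:
k:     0  1  2  3  4  5  6  7  8  9 10
g(k):  0  0  1  1  2  2  3  0  4  1  3
So g(10) = 3.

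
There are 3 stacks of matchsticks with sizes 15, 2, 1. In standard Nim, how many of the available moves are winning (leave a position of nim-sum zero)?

1

Bitwise XOR of the heap sizes:
  1111  (15)
  0010  (2)
  0001  (1)
  ----
  1100  (12)
The overall nim-sum is X = 12. A stack of size p has a winning move iff p XOR X < p (reduce it to p XOR X).
  15: 15 XOR 12 = 3 < 15 — winning move (to 3).
  2: 2 XOR 12 = 14 ≥ 2 — no move.
  1: 1 XOR 12 = 13 ≥ 1 — no move.
That gives 1 winning move.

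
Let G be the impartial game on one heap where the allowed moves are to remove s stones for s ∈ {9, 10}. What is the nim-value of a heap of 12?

Grundy values for subtraction set {9, 10}:
g(0) = mex{} = 0
g(1) = mex{} = 0
g(2) = mex{} = 0
g(3) = mex{} = 0
g(4) = mex{} = 0
g(5) = mex{} = 0
g(6) = mex{} = 0
g(7) = mex{} = 0
g(8) = mex{} = 0
g(9) = mex{0} = 1
g(10) = mex{0} = 1
g(11) = mex{0} = 1
g(12) = mex{0} = 1
So g(12) = 1.

1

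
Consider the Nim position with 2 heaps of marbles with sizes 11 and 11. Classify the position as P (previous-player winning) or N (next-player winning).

Nim-sum: 11 ^ 11 = 0.
The nim-sum is 0, so this is a P-position: the player to move is in a losing position under optimal play.

P-position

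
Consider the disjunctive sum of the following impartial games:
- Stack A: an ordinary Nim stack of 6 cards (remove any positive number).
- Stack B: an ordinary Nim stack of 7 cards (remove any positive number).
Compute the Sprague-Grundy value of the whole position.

Stack A is a plain Nim stack of size 6, so its Grundy value is 6.
Stack B is a plain Nim stack of size 7, so its Grundy value is 7.
By the Sprague-Grundy theorem, the Grundy value of a sum of independent games is the XOR of the component values.
Combined value = 6 ⊕ 7 = 1.

1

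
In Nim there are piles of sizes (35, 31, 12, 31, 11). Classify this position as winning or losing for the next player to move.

Compute the nim-sum pairwise:
35 ^ 31 = 60
60 ^ 12 = 48
48 ^ 31 = 47
47 ^ 11 = 36
The nim-sum is 36 ≠ 0, so this is an N-position: the player to move can win.

Winning position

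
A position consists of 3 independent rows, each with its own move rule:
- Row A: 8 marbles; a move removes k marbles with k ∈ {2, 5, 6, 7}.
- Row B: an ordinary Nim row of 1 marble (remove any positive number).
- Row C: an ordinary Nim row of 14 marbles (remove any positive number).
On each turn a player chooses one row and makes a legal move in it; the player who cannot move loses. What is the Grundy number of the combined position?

13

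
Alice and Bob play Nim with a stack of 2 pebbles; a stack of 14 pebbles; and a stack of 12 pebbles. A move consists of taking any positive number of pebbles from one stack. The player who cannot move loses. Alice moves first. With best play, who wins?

Bob wins

Bitwise XOR of the heap sizes:
  0010  (2)
  1110  (14)
  1100  (12)
  ----
  0000  (0)
The nim-sum is 0, so this is a P-position: the player to move is in a losing position under optimal play; Alice is about to move from it and so loses — Bob wins.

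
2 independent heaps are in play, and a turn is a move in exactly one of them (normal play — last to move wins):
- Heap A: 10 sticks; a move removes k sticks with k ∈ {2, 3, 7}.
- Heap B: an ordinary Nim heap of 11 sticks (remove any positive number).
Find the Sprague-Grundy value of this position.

For heap A, compute g(0), g(1), … with moves {2, 3, 7}:
k:     0  1  2  3  4  5  6  7  8  9 10
g(k):  0  0  1  1  2  0  0  1  1  2  0
So g(10) = 0.
Heap B is a plain Nim heap of size 11, so its Grundy value is 11.
The value of a disjunctive sum is the nim-sum of the parts.
Combined value = 0 ⊕ 11 = 11.

11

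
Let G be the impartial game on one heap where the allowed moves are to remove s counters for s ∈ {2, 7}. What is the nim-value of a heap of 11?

1

Compute g(0), g(1), … for moves {2, 7}:
k:     0  1  2  3  4  5  6  7  8  9 10 11
g(k):  0  0  1  1  0  0  1  1  2  0  0  1
So g(11) = 1.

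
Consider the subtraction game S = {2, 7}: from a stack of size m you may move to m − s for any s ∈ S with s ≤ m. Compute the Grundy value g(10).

0

Build the Grundy sequence with g(k) = mex{g(k−s) : s ∈ {2, 7}, s ≤ k}:
g(0) = mex{} = 0
g(1) = mex{} = 0
g(2) = mex{0} = 1
g(3) = mex{0} = 1
g(4) = mex{1} = 0
g(5) = mex{1} = 0
g(6) = mex{0} = 1
g(7) = mex{0} = 1
g(8) = mex{0,1} = 2
g(9) = mex{1} = 0
g(10) = mex{1,2} = 0
So g(10) = 0.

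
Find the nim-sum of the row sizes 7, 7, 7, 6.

1

Compute the nim-sum pairwise:
7 ^ 7 = 0
0 ^ 7 = 7
7 ^ 6 = 1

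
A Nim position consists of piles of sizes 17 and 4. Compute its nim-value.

21

Compute the nim-sum pairwise:
17 XOR 4 = 21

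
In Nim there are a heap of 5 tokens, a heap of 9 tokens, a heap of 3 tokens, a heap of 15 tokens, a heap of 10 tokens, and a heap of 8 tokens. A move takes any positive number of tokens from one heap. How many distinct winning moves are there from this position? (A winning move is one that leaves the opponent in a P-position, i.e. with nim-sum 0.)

3

Nim-sum: 5 ⊕ 9 ⊕ 3 ⊕ 15 ⊕ 10 ⊕ 8 = 2.
The overall nim-sum is X = 2. A heap of size p has a winning move iff p XOR X < p (reduce it to p XOR X).
  5: 5 XOR 2 = 7 ≥ 5 — no move.
  9: 9 XOR 2 = 11 ≥ 9 — no move.
  3: 3 XOR 2 = 1 < 3 — winning move (to 1).
  15: 15 XOR 2 = 13 < 15 — winning move (to 13).
  10: 10 XOR 2 = 8 < 10 — winning move (to 8).
  8: 8 XOR 2 = 10 ≥ 8 — no move.
That gives 3 winning moves.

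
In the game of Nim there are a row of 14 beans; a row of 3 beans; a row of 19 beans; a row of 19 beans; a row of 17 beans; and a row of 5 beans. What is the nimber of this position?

25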